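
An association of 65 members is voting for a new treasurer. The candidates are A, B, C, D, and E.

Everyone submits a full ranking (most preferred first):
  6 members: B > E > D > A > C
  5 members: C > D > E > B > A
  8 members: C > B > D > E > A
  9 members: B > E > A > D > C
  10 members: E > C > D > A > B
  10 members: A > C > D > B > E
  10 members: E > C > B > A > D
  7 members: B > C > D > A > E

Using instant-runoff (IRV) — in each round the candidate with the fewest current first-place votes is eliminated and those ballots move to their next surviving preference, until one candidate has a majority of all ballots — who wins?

Round 1: A 10, B 22, C 13, D 0, E 20. D eliminated.
Round 2: A 10, B 22, C 13, E 20. A eliminated.
Round 3: B 22, C 23, E 20. E eliminated.
Round 4: B 22, C 43. C has a majority (≥33).

C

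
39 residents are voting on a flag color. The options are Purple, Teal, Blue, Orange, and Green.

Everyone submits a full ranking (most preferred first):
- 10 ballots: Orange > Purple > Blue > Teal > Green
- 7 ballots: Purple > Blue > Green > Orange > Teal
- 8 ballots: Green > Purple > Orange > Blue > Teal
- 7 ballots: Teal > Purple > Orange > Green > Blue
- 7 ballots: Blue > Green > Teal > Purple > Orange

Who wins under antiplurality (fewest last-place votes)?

Purple

Last-place votes: Purple 0, Teal 15, Blue 7, Orange 7, Green 10.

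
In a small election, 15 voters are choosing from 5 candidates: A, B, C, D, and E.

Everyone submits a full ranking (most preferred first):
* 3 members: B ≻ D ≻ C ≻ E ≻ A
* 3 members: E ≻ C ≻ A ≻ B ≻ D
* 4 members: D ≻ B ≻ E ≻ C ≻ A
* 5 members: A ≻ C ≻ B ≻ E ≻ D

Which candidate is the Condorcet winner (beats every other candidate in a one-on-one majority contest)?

C

C vs A: 10–5
C vs B: 8–7
C vs D: 8–7
C vs E: 8–7
C beats every other candidate.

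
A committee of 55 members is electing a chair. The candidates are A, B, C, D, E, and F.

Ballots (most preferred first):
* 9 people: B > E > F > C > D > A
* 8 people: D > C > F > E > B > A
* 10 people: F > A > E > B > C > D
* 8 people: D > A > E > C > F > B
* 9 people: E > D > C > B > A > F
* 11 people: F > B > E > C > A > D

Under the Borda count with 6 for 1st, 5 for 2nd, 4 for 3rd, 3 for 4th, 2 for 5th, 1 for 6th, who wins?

A: 9×1 + 8×1 + 10×5 + 8×5 + 9×2 + 11×2 = 147
B: 9×6 + 8×2 + 10×3 + 8×1 + 9×3 + 11×5 = 190
C: 9×3 + 8×5 + 10×2 + 8×3 + 9×4 + 11×3 = 180
D: 9×2 + 8×6 + 10×1 + 8×6 + 9×5 + 11×1 = 180
E: 9×5 + 8×3 + 10×4 + 8×4 + 9×6 + 11×4 = 239
F: 9×4 + 8×4 + 10×6 + 8×2 + 9×1 + 11×6 = 219

E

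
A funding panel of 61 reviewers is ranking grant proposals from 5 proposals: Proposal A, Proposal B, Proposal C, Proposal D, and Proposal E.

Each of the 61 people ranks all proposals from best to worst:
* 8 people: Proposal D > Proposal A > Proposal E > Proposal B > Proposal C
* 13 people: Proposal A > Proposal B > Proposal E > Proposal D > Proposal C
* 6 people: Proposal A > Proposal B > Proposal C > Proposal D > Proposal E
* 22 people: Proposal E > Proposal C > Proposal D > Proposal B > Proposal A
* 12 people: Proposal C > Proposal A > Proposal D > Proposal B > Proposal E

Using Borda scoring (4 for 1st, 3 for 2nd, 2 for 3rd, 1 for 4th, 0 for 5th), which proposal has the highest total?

Proposal A: 8×3 + 13×4 + 6×4 + 22×0 + 12×3 = 136
Proposal B: 8×1 + 13×3 + 6×3 + 22×1 + 12×1 = 99
Proposal C: 8×0 + 13×0 + 6×2 + 22×3 + 12×4 = 126
Proposal D: 8×4 + 13×1 + 6×1 + 22×2 + 12×2 = 119
Proposal E: 8×2 + 13×2 + 6×0 + 22×4 + 12×0 = 130

Proposal A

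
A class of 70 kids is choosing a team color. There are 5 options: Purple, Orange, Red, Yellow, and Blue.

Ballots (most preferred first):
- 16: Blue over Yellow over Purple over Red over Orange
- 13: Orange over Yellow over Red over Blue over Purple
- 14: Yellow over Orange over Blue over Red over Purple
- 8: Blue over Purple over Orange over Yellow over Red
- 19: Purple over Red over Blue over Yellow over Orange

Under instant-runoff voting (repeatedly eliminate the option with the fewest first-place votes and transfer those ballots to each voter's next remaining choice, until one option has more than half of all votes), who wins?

Blue

Round 1: Purple 19, Orange 13, Red 0, Yellow 14, Blue 24. Red eliminated.
Round 2: Purple 19, Orange 13, Yellow 14, Blue 24. Orange eliminated.
Round 3: Purple 19, Yellow 27, Blue 24. Purple eliminated.
Round 4: Yellow 27, Blue 43. Blue has a majority (≥36).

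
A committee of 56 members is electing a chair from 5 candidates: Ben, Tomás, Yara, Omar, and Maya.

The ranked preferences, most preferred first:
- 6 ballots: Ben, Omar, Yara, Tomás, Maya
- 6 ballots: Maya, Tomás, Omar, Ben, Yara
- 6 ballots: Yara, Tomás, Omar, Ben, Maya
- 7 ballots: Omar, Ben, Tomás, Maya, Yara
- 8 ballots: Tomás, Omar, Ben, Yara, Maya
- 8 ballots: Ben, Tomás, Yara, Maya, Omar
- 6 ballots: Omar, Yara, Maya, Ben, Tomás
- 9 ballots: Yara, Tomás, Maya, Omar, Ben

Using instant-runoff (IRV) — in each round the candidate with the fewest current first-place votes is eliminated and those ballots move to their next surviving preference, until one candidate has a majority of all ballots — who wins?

Round 1: Ben 14, Tomás 8, Yara 15, Omar 13, Maya 6. Maya eliminated.
Round 2: Ben 14, Tomás 14, Yara 15, Omar 13. Omar eliminated.
Round 3: Ben 21, Tomás 14, Yara 21. Tomás eliminated.
Round 4: Ben 35, Yara 21. Ben has a majority (≥29).

Ben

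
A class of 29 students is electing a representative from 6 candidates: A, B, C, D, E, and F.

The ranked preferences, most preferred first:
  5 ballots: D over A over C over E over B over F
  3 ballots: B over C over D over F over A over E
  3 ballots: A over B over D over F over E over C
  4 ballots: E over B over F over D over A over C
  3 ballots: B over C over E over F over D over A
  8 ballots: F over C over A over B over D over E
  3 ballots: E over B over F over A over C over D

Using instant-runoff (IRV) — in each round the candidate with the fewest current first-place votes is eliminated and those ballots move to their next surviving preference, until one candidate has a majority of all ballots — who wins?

Round 1: A 3, B 6, C 0, D 5, E 7, F 8. C eliminated.
Round 2: A 3, B 6, D 5, E 7, F 8. A eliminated.
Round 3: B 9, D 5, E 7, F 8. D eliminated.
Round 4: B 9, E 12, F 8. F eliminated.
Round 5: B 17, E 12. B has a majority (≥15).

B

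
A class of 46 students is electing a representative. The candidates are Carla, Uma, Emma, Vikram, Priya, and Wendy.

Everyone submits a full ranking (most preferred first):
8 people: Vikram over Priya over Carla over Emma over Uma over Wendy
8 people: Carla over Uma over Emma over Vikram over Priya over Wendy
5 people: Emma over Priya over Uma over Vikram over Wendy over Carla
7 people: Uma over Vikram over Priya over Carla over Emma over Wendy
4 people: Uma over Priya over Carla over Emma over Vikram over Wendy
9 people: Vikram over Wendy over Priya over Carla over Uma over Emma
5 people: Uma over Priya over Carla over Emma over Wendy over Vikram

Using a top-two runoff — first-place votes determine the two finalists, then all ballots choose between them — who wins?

Round 1 first-place votes: Carla 8, Uma 16, Emma 5, Vikram 17, Priya 0, Wendy 0. Vikram and Uma advance.
Runoff: Vikram is ranked above Uma on 17 ballots, Uma above Vikram on 29.

Uma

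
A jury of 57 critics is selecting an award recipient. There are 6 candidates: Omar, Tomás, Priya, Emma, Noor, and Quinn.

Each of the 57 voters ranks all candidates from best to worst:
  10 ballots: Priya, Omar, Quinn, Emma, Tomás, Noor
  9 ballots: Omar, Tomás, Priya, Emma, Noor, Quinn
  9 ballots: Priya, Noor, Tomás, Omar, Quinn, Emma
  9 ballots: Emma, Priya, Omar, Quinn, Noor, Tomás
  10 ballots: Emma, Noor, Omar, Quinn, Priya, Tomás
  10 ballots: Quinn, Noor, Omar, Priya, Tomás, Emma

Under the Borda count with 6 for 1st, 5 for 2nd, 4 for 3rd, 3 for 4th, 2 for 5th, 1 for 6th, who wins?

Omar: 10×5 + 9×6 + 9×3 + 9×4 + 10×4 + 10×4 = 247
Tomás: 10×2 + 9×5 + 9×4 + 9×1 + 10×1 + 10×2 = 140
Priya: 10×6 + 9×4 + 9×6 + 9×5 + 10×2 + 10×3 = 245
Emma: 10×3 + 9×3 + 9×1 + 9×6 + 10×6 + 10×1 = 190
Noor: 10×1 + 9×2 + 9×5 + 9×2 + 10×5 + 10×5 = 191
Quinn: 10×4 + 9×1 + 9×2 + 9×3 + 10×3 + 10×6 = 184

Omar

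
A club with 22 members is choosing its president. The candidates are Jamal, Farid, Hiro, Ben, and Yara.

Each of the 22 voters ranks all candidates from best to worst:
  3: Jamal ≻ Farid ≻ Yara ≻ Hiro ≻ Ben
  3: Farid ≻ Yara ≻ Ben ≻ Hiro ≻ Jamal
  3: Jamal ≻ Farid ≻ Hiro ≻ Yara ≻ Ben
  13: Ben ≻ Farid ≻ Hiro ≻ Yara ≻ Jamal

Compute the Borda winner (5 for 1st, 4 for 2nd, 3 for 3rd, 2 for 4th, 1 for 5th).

Farid

Jamal: 3×5 + 3×1 + 3×5 + 13×1 = 46
Farid: 3×4 + 3×5 + 3×4 + 13×4 = 91
Hiro: 3×2 + 3×2 + 3×3 + 13×3 = 60
Ben: 3×1 + 3×3 + 3×1 + 13×5 = 80
Yara: 3×3 + 3×4 + 3×2 + 13×2 = 53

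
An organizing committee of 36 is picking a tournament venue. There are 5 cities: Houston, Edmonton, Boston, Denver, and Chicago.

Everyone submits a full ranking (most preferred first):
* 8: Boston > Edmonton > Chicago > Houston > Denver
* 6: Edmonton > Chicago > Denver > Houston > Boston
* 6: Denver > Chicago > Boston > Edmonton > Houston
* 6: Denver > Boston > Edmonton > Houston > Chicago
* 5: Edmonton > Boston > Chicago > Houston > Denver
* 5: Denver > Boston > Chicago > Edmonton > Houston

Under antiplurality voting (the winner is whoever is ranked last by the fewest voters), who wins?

Last-place votes: Houston 11, Edmonton 0, Boston 6, Denver 13, Chicago 6.

Edmonton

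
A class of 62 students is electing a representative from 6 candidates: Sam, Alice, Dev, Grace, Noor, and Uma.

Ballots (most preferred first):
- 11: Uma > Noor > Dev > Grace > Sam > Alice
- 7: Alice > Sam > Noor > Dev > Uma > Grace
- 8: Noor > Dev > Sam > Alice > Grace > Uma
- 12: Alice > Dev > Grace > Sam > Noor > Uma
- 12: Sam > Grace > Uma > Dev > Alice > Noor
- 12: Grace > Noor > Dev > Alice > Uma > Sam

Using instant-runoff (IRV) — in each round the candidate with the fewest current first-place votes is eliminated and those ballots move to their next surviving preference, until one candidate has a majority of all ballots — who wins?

Round 1: Sam 12, Alice 19, Dev 0, Grace 12, Noor 8, Uma 11. Dev eliminated.
Round 2: Sam 12, Alice 19, Grace 12, Noor 8, Uma 11. Noor eliminated.
Round 3: Sam 20, Alice 19, Grace 12, Uma 11. Uma eliminated.
Round 4: Sam 20, Alice 19, Grace 23. Alice eliminated.
Round 5: Sam 27, Grace 35. Grace has a majority (≥32).

Grace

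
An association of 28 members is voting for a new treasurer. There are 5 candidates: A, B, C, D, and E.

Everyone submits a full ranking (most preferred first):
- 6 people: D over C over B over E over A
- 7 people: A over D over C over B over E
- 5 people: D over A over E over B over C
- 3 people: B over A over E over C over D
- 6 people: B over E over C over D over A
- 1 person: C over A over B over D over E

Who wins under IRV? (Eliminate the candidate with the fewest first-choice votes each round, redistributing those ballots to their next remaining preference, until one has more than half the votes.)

Round 1: A 7, B 9, C 1, D 11, E 0. E eliminated.
Round 2: A 7, B 9, C 1, D 11. C eliminated.
Round 3: A 8, B 9, D 11. A eliminated.
Round 4: B 10, D 18. D has a majority (≥15).

D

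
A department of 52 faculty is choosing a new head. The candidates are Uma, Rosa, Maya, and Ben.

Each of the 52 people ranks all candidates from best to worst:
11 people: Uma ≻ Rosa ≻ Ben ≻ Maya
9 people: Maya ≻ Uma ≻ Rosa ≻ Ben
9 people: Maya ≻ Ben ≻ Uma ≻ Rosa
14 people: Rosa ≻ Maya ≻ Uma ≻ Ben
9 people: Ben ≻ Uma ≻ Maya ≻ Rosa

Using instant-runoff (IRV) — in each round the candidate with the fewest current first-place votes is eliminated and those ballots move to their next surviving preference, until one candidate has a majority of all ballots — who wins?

Round 1: Uma 11, Rosa 14, Maya 18, Ben 9. Ben eliminated.
Round 2: Uma 20, Rosa 14, Maya 18. Rosa eliminated.
Round 3: Uma 20, Maya 32. Maya has a majority (≥27).

Maya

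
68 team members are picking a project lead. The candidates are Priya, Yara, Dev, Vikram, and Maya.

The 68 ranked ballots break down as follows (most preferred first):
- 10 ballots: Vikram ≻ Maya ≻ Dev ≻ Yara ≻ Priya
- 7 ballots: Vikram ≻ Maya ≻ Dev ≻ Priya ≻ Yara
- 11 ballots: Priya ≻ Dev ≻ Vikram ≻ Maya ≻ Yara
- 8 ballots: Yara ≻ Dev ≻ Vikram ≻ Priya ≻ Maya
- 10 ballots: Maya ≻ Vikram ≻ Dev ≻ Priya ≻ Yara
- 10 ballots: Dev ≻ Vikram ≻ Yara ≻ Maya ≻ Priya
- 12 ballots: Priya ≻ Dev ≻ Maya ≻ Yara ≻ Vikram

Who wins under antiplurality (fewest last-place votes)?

Dev

Last-place votes: Priya 20, Yara 28, Dev 0, Vikram 12, Maya 8.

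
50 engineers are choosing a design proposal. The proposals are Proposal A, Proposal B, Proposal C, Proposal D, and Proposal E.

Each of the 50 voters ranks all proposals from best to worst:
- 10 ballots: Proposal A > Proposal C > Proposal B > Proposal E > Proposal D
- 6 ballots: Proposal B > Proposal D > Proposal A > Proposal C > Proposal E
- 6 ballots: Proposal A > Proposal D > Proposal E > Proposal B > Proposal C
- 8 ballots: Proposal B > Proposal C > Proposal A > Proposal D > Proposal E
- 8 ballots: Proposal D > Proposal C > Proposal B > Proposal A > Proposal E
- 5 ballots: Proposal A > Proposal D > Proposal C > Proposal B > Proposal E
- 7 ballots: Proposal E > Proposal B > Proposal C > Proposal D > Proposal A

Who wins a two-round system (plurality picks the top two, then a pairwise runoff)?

Proposal B

Round 1 first-place votes: Proposal A 21, Proposal B 14, Proposal C 0, Proposal D 8, Proposal E 7. Proposal A and Proposal B advance.
Runoff: Proposal A is ranked above Proposal B on 21 ballots, Proposal B above Proposal A on 29.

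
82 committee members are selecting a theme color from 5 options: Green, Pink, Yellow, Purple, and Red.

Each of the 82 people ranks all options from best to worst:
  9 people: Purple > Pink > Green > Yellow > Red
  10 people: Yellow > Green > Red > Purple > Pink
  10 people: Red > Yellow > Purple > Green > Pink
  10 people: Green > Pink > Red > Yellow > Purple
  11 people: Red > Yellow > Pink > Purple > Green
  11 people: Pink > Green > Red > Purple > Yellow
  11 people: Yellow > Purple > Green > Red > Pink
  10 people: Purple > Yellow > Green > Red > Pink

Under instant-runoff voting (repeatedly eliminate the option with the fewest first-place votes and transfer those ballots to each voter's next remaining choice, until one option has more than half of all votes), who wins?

Yellow

Round 1: Green 10, Pink 11, Yellow 21, Purple 19, Red 21. Green eliminated.
Round 2: Pink 21, Yellow 21, Purple 19, Red 21. Purple eliminated.
Round 3: Pink 30, Yellow 31, Red 21. Red eliminated.
Round 4: Pink 30, Yellow 52. Yellow has a majority (≥42).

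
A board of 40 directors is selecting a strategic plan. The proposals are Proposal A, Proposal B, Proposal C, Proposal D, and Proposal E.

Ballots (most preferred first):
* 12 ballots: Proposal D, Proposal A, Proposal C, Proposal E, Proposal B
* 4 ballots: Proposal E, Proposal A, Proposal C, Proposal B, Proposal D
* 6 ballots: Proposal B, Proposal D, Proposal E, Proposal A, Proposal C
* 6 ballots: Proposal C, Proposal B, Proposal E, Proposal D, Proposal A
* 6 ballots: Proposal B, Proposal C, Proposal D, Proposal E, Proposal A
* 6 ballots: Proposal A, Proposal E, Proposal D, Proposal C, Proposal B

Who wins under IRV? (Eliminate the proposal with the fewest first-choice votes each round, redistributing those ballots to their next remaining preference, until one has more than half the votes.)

Round 1: Proposal A 6, Proposal B 12, Proposal C 6, Proposal D 12, Proposal E 4. Proposal E eliminated.
Round 2: Proposal A 10, Proposal B 12, Proposal C 6, Proposal D 12. Proposal C eliminated.
Round 3: Proposal A 10, Proposal B 18, Proposal D 12. Proposal A eliminated.
Round 4: Proposal B 22, Proposal D 18. Proposal B has a majority (≥21).

Proposal B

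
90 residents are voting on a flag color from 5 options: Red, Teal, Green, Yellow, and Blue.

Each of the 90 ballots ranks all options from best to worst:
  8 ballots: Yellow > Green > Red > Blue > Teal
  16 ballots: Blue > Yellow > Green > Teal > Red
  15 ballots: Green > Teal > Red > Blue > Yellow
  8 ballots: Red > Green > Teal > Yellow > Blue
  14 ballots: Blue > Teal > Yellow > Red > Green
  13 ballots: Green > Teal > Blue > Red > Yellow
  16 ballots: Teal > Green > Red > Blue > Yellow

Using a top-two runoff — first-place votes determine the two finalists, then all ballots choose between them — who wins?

Round 1 first-place votes: Red 8, Teal 16, Green 28, Yellow 8, Blue 30. Blue and Green advance.
Runoff: Blue is ranked above Green on 30 ballots, Green above Blue on 60.

Green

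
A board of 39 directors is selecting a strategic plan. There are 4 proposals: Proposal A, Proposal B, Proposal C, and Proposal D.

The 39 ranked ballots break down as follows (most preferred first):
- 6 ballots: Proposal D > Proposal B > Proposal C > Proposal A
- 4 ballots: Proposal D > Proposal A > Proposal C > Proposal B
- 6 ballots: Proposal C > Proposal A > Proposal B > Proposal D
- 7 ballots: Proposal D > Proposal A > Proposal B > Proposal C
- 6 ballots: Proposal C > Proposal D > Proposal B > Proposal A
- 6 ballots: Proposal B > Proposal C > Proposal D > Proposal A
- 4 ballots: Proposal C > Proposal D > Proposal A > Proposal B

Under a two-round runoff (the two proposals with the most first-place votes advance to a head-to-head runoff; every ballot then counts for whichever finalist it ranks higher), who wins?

Round 1 first-place votes: Proposal A 0, Proposal B 6, Proposal C 16, Proposal D 17. Proposal D and Proposal C advance.
Runoff: Proposal D is ranked above Proposal C on 17 ballots, Proposal C above Proposal D on 22.

Proposal C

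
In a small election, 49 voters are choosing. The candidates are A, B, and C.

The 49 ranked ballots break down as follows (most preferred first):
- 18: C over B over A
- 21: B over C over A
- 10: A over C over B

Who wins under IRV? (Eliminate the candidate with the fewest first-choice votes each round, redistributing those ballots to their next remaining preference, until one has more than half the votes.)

C

Round 1: A 10, B 21, C 18. A eliminated.
Round 2: B 21, C 28. C has a majority (≥25).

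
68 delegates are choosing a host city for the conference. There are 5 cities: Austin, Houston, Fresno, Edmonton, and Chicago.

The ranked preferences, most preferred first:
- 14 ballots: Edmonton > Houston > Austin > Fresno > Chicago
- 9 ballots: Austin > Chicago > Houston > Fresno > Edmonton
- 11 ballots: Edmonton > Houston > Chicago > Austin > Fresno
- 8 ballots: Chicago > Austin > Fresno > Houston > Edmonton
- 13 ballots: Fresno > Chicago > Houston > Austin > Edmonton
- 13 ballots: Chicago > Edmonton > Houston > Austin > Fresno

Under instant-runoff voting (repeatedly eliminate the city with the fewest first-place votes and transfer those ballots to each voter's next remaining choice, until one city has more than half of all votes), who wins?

Chicago

Round 1: Austin 9, Houston 0, Fresno 13, Edmonton 25, Chicago 21. Houston eliminated.
Round 2: Austin 9, Fresno 13, Edmonton 25, Chicago 21. Austin eliminated.
Round 3: Fresno 13, Edmonton 25, Chicago 30. Fresno eliminated.
Round 4: Edmonton 25, Chicago 43. Chicago has a majority (≥35).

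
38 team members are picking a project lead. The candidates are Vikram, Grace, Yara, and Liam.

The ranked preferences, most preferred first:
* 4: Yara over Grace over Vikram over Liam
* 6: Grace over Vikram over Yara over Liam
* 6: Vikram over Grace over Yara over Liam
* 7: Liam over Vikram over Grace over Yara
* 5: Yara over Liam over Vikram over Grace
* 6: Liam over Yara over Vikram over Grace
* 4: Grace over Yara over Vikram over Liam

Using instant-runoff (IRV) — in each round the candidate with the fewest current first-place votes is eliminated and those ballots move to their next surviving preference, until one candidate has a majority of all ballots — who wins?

Grace

Round 1: Vikram 6, Grace 10, Yara 9, Liam 13. Vikram eliminated.
Round 2: Grace 16, Yara 9, Liam 13. Yara eliminated.
Round 3: Grace 20, Liam 18. Grace has a majority (≥20).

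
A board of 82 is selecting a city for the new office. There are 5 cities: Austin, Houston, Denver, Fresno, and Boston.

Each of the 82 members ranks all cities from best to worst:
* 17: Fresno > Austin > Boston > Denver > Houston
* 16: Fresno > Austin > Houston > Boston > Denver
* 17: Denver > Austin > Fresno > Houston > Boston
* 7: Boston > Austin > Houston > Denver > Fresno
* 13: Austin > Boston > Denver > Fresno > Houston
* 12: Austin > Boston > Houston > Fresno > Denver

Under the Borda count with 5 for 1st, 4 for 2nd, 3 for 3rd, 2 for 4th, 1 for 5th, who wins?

Austin: 17×4 + 16×4 + 17×4 + 7×4 + 13×5 + 12×5 = 353
Houston: 17×1 + 16×3 + 17×2 + 7×3 + 13×1 + 12×3 = 169
Denver: 17×2 + 16×1 + 17×5 + 7×2 + 13×3 + 12×1 = 200
Fresno: 17×5 + 16×5 + 17×3 + 7×1 + 13×2 + 12×2 = 273
Boston: 17×3 + 16×2 + 17×1 + 7×5 + 13×4 + 12×4 = 235

Austin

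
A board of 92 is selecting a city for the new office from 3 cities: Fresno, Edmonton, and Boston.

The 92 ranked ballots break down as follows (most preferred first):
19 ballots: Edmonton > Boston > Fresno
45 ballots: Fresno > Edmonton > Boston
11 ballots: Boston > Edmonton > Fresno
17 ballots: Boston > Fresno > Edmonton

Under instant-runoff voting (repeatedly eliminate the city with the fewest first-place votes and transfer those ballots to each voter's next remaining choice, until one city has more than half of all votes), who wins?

Boston

Round 1: Fresno 45, Edmonton 19, Boston 28. Edmonton eliminated.
Round 2: Fresno 45, Boston 47. Boston has a majority (≥47).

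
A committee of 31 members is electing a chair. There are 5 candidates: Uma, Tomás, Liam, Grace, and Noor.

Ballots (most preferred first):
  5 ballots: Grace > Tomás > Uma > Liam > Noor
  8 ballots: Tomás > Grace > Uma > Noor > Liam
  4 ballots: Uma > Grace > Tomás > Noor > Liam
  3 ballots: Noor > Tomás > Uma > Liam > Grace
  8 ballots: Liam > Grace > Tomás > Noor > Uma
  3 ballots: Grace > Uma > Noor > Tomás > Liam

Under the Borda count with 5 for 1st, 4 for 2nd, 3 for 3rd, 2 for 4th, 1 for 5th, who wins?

Grace

Uma: 5×3 + 8×3 + 4×5 + 3×3 + 8×1 + 3×4 = 88
Tomás: 5×4 + 8×5 + 4×3 + 3×4 + 8×3 + 3×2 = 114
Liam: 5×2 + 8×1 + 4×1 + 3×2 + 8×5 + 3×1 = 71
Grace: 5×5 + 8×4 + 4×4 + 3×1 + 8×4 + 3×5 = 123
Noor: 5×1 + 8×2 + 4×2 + 3×5 + 8×2 + 3×3 = 69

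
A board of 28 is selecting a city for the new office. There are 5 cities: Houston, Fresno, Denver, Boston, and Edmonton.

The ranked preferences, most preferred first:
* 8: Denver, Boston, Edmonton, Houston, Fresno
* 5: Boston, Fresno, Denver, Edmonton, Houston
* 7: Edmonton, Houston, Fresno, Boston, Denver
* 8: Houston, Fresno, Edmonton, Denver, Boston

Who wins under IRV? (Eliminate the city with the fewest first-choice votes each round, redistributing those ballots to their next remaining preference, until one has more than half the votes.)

Round 1: Houston 8, Fresno 0, Denver 8, Boston 5, Edmonton 7. Fresno eliminated.
Round 2: Houston 8, Denver 8, Boston 5, Edmonton 7. Boston eliminated.
Round 3: Houston 8, Denver 13, Edmonton 7. Edmonton eliminated.
Round 4: Houston 15, Denver 13. Houston has a majority (≥15).

Houston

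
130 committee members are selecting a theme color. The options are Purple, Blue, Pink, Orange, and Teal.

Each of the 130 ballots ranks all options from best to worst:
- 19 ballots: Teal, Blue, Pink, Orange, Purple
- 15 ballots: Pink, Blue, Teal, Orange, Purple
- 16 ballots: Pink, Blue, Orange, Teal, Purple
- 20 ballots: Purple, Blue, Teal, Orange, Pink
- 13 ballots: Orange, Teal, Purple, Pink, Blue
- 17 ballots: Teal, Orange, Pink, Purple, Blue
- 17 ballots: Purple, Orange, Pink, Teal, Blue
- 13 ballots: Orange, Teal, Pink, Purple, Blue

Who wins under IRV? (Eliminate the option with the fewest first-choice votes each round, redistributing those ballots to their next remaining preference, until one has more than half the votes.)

Teal

Round 1: Purple 37, Blue 0, Pink 31, Orange 26, Teal 36. Blue eliminated.
Round 2: Purple 37, Pink 31, Orange 26, Teal 36. Orange eliminated.
Round 3: Purple 37, Pink 31, Teal 62. Pink eliminated.
Round 4: Purple 37, Teal 93. Teal has a majority (≥66).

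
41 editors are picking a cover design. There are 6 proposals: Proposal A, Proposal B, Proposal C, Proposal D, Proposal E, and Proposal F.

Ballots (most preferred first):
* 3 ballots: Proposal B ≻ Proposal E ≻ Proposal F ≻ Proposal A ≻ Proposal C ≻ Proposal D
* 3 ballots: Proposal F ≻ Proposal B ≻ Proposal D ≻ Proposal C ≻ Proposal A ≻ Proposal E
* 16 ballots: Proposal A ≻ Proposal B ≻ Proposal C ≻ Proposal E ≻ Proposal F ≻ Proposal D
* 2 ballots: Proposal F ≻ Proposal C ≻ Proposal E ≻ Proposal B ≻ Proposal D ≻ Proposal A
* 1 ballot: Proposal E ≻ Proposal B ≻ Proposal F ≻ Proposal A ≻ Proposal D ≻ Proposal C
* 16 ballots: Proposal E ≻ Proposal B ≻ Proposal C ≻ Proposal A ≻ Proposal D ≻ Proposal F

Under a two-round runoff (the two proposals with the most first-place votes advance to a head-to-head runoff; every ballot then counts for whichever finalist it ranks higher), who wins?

Round 1 first-place votes: Proposal A 16, Proposal B 3, Proposal C 0, Proposal D 0, Proposal E 17, Proposal F 5. Proposal E and Proposal A advance.
Runoff: Proposal E is ranked above Proposal A on 22 ballots, Proposal A above Proposal E on 19.

Proposal E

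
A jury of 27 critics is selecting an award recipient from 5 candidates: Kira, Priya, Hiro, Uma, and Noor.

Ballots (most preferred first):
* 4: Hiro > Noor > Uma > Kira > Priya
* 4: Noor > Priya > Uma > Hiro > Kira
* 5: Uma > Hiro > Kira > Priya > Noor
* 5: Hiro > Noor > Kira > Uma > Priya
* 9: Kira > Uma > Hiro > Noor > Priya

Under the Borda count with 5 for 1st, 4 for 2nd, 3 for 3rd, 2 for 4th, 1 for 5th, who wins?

Hiro

Kira: 4×2 + 4×1 + 5×3 + 5×3 + 9×5 = 87
Priya: 4×1 + 4×4 + 5×2 + 5×1 + 9×1 = 44
Hiro: 4×5 + 4×2 + 5×4 + 5×5 + 9×3 = 100
Uma: 4×3 + 4×3 + 5×5 + 5×2 + 9×4 = 95
Noor: 4×4 + 4×5 + 5×1 + 5×4 + 9×2 = 79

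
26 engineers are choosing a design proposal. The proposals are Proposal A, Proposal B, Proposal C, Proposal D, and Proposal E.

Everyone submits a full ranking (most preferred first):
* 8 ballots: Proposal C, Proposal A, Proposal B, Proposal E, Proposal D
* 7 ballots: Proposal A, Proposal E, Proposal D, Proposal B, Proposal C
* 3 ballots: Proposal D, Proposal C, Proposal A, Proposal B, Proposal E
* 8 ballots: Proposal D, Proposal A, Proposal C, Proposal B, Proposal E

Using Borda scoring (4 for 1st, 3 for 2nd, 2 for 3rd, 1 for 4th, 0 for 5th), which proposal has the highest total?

Proposal A

Proposal A: 8×3 + 7×4 + 3×2 + 8×3 = 82
Proposal B: 8×2 + 7×1 + 3×1 + 8×1 = 34
Proposal C: 8×4 + 7×0 + 3×3 + 8×2 = 57
Proposal D: 8×0 + 7×2 + 3×4 + 8×4 = 58
Proposal E: 8×1 + 7×3 + 3×0 + 8×0 = 29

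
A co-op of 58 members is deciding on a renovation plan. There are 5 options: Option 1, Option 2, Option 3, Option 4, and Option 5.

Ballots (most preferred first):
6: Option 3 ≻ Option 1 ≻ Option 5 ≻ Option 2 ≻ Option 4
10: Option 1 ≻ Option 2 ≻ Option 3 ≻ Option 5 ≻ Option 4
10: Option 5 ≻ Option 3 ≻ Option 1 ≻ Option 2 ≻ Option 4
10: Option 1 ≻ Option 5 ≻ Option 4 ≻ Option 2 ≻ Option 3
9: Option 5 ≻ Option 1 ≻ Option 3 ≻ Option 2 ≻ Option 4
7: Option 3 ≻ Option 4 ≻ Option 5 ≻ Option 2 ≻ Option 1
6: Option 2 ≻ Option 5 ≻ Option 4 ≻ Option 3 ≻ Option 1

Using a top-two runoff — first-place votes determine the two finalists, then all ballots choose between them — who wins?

Option 5

Round 1 first-place votes: Option 1 20, Option 2 6, Option 3 13, Option 4 0, Option 5 19. Option 1 and Option 5 advance.
Runoff: Option 1 is ranked above Option 5 on 26 ballots, Option 5 above Option 1 on 32.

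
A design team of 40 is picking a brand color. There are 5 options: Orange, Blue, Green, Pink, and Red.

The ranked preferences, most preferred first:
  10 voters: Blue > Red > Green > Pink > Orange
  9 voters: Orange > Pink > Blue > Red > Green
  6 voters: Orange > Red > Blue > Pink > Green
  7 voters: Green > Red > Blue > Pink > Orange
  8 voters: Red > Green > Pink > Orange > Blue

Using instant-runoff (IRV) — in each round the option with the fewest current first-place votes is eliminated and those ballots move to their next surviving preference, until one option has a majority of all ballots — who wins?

Red

Round 1: Orange 15, Blue 10, Green 7, Pink 0, Red 8. Pink eliminated.
Round 2: Orange 15, Blue 10, Green 7, Red 8. Green eliminated.
Round 3: Orange 15, Blue 10, Red 15. Blue eliminated.
Round 4: Orange 15, Red 25. Red has a majority (≥21).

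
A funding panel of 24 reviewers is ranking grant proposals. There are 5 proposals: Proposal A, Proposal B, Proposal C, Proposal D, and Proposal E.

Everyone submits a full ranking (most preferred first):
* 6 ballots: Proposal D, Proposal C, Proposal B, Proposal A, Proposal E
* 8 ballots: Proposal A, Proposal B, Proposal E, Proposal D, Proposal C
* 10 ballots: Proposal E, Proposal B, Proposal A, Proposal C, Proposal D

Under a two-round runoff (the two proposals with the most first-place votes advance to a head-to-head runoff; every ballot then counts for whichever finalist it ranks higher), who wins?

Proposal A

Round 1 first-place votes: Proposal A 8, Proposal B 0, Proposal C 0, Proposal D 6, Proposal E 10. Proposal E and Proposal A advance.
Runoff: Proposal E is ranked above Proposal A on 10 ballots, Proposal A above Proposal E on 14.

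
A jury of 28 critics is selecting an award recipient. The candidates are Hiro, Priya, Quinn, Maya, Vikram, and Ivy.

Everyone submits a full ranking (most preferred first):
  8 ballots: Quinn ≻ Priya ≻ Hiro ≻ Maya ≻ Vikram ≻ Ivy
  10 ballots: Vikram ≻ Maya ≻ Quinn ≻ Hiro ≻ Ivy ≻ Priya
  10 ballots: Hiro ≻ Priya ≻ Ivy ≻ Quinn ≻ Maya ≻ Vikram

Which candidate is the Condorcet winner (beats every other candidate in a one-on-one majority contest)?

Quinn vs Hiro: 18–10
Quinn vs Priya: 18–10
Quinn vs Maya: 18–10
Quinn vs Vikram: 18–10
Quinn vs Ivy: 18–10
Quinn beats every other candidate.

Quinn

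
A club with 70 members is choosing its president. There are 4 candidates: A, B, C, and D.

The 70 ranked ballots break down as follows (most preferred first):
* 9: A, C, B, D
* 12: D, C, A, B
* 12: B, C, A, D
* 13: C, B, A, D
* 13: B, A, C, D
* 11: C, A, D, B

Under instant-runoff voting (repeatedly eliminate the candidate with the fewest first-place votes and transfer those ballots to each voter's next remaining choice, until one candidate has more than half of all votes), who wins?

C

Round 1: A 9, B 25, C 24, D 12. A eliminated.
Round 2: B 25, C 33, D 12. D eliminated.
Round 3: B 25, C 45. C has a majority (≥36).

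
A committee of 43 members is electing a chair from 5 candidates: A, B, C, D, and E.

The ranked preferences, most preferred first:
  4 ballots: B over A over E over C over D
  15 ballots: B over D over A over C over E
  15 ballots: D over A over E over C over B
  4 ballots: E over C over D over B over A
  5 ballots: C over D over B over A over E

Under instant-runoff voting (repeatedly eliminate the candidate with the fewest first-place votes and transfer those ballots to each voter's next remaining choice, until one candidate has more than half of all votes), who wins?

Round 1: A 0, B 19, C 5, D 15, E 4. A eliminated.
Round 2: B 19, C 5, D 15, E 4. E eliminated.
Round 3: B 19, C 9, D 15. C eliminated.
Round 4: B 19, D 24. D has a majority (≥22).

D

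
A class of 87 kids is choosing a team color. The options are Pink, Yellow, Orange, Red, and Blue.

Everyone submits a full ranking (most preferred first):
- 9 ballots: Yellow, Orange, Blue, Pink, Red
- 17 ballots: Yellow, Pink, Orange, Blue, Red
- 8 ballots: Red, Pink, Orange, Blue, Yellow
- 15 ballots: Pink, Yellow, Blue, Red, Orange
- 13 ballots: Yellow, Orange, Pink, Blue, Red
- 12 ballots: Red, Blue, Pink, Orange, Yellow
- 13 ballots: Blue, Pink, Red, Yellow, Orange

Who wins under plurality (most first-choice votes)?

Yellow

First-place votes: Pink 15, Yellow 39, Orange 0, Red 20, Blue 13.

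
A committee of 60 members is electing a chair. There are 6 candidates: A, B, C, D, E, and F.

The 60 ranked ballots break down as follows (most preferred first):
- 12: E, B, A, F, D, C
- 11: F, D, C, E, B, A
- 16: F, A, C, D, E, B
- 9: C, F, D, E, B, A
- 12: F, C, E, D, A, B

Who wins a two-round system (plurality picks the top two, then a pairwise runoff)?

F

Round 1 first-place votes: A 0, B 0, C 9, D 0, E 12, F 39. F and E advance.
Runoff: F is ranked above E on 48 ballots, E above F on 12.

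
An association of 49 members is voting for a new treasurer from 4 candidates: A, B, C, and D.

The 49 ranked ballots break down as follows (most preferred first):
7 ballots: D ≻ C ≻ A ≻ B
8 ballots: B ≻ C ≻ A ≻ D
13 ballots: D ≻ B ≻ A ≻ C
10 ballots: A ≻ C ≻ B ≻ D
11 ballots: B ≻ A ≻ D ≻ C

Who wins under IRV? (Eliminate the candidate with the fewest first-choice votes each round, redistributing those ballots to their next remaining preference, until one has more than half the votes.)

Round 1: A 10, B 19, C 0, D 20. C eliminated.
Round 2: A 10, B 19, D 20. A eliminated.
Round 3: B 29, D 20. B has a majority (≥25).

B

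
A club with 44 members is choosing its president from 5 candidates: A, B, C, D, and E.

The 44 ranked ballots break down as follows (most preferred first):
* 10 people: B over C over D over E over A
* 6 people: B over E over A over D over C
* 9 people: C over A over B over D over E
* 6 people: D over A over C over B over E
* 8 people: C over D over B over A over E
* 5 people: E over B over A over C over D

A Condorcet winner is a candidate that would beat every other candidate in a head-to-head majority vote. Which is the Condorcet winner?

C vs A: 27–17
C vs B: 23–21
C vs D: 32–12
C vs E: 33–11
C beats every other candidate.

C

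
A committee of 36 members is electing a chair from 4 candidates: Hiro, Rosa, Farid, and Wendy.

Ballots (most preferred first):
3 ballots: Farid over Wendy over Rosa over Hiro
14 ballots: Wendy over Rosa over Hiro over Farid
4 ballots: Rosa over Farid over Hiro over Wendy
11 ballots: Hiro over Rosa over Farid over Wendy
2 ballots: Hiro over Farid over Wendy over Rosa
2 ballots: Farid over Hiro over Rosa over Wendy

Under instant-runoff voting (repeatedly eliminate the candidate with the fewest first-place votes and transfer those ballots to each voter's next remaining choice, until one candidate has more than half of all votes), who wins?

Round 1: Hiro 13, Rosa 4, Farid 5, Wendy 14. Rosa eliminated.
Round 2: Hiro 13, Farid 9, Wendy 14. Farid eliminated.
Round 3: Hiro 19, Wendy 17. Hiro has a majority (≥19).

Hiro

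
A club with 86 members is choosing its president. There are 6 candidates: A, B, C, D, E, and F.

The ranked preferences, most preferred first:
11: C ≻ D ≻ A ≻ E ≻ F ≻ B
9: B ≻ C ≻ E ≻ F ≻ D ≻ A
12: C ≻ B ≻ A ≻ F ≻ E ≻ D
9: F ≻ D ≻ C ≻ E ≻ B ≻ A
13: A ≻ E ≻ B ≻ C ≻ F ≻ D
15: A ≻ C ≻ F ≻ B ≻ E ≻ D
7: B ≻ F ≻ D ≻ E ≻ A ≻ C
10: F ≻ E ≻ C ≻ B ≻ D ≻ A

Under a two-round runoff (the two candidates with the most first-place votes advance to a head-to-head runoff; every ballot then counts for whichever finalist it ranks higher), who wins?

Round 1 first-place votes: A 28, B 16, C 23, D 0, E 0, F 19. A and C advance.
Runoff: A is ranked above C on 35 ballots, C above A on 51.

C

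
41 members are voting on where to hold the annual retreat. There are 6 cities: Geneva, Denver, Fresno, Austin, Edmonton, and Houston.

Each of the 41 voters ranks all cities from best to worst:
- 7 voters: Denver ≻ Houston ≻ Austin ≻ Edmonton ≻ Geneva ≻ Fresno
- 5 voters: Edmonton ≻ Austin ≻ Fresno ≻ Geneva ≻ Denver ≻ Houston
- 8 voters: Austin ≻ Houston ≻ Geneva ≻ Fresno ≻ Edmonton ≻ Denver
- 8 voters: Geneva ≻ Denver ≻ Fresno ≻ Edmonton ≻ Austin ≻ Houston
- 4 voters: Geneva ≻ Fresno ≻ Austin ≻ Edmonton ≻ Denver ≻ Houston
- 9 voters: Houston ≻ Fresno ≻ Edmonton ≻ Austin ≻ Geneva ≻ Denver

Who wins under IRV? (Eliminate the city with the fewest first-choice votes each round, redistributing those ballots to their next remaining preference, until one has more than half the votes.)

Round 1: Geneva 12, Denver 7, Fresno 0, Austin 8, Edmonton 5, Houston 9. Fresno eliminated.
Round 2: Geneva 12, Denver 7, Austin 8, Edmonton 5, Houston 9. Edmonton eliminated.
Round 3: Geneva 12, Denver 7, Austin 13, Houston 9. Denver eliminated.
Round 4: Geneva 12, Austin 13, Houston 16. Geneva eliminated.
Round 5: Austin 25, Houston 16. Austin has a majority (≥21).

Austin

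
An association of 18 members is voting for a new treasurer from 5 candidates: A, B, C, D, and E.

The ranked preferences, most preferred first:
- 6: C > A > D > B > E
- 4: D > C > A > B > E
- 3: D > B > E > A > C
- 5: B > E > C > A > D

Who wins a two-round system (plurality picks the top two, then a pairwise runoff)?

C

Round 1 first-place votes: A 0, B 5, C 6, D 7, E 0. D and C advance.
Runoff: D is ranked above C on 7 ballots, C above D on 11.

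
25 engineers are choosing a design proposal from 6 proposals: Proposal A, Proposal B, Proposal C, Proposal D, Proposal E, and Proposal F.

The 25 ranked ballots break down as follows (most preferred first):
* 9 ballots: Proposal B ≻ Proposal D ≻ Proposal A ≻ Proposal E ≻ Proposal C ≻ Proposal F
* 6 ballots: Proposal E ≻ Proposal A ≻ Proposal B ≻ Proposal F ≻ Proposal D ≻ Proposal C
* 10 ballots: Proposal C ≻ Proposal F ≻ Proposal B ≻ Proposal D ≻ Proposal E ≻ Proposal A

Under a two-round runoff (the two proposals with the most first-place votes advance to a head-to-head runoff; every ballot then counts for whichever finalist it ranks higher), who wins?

Proposal B

Round 1 first-place votes: Proposal A 0, Proposal B 9, Proposal C 10, Proposal D 0, Proposal E 6, Proposal F 0. Proposal C and Proposal B advance.
Runoff: Proposal C is ranked above Proposal B on 10 ballots, Proposal B above Proposal C on 15.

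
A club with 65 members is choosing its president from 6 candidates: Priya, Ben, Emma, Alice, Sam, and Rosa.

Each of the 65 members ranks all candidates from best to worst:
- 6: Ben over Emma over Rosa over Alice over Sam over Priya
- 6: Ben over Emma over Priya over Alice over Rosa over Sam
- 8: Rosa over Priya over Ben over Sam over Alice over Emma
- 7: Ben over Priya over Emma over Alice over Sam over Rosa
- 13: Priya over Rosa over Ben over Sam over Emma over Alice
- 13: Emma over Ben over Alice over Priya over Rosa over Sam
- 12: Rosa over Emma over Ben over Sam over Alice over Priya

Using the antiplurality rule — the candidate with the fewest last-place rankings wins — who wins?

Last-place votes: Priya 18, Ben 0, Emma 8, Alice 13, Sam 19, Rosa 7.

Ben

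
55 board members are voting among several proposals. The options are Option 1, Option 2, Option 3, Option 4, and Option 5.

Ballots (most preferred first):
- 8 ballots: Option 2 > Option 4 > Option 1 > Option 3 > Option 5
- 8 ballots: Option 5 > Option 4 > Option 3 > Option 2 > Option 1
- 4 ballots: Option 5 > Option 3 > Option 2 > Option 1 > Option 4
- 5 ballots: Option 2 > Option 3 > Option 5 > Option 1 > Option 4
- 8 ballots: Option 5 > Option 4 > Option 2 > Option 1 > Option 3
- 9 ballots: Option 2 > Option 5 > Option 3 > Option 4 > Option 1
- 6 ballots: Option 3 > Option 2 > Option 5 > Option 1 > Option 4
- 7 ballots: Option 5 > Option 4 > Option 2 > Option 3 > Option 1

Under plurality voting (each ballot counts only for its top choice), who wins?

Option 5

First-place votes: Option 1 0, Option 2 22, Option 3 6, Option 4 0, Option 5 27.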